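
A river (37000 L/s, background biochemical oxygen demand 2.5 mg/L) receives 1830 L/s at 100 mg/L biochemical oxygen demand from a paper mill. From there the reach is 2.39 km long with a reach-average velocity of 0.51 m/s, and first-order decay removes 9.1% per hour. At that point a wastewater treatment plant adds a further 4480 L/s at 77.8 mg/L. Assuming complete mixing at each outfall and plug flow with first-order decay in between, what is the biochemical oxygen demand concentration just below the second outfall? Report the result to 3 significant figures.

13.7 mg/L

After mixing, C = (37000·2.500 + 1830·100.0) / 38830 = 275500/38830 = 7.095 mg/L; combined flow 38830 L/s.
Travel time t = 2.39·1000 / 0.51 = 4686 s = 1.302 h.
9.1%/h lost → k = −ln(1 − 0.091) = 0.09541 h⁻¹.
After decay, C = 7.095 × e^(−kt) = 7.095 × 0.8832 = 6.266 mg/L.
Second outfall: C = (38830·6.266 + 4480·77.80)/43310 = 13.67 mg/L.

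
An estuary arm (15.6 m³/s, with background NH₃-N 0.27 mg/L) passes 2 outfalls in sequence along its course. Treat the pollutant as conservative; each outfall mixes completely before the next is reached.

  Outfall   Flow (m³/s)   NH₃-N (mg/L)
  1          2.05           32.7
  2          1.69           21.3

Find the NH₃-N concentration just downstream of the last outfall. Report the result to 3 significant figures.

5.55 mg/L

Below outfall 1: Q → 17.65 m³/s, C = (15.60·0.2700 + 2.050·32.70)/17.65 = 4.037 mg/L.
Below outfall 2: Q → 19.34 m³/s, C = (17.65·4.037 + 1.690·21.30)/19.34 = 5.545 mg/L.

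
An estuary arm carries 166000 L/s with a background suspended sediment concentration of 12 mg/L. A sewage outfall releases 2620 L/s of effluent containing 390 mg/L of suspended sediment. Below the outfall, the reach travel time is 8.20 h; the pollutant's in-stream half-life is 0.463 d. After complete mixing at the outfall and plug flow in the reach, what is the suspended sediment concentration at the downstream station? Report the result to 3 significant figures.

10.7 mg/L

Mass balance: C = (166000·12.00 + 2620·390.0) / 168600 = 3014000/168600 = 17.87 mg/L.
Half-life 0.463 d → k = ln 2 / 0.463 = 1.497 d⁻¹.
First-order decay: C = 17.87·exp(−k·t) = 17.87·0.5996 = 10.72 mg/L.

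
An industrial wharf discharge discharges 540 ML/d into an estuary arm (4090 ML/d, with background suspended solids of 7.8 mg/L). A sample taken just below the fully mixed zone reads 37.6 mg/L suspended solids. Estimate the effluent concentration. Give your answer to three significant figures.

263 mg/L

Mass balance: 4090·7.800 + 540.0·Cₑ = 4630·37.60
→ Cₑ = (4630·37.60 − 4090·7.800) / 540.0 = 263.3 mg/L.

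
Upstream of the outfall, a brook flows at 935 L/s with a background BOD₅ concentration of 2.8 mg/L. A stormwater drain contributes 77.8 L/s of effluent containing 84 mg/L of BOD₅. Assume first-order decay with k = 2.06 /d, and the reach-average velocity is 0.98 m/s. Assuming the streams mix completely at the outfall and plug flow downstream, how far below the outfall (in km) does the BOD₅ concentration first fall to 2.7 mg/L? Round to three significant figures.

After mixing, C = (935.0·2.800 + 77.80·84.00) / 1013 = 9153/1013 = 9.038 mg/L.
Set 9.038·exp(−k·t) = 2.7 → t = ln(9.038/2.7)/k = 50670 s = 14.08 h.
Distance = v·t = 0.98·50670 = 49660 m = 49.66 km.

49.7 km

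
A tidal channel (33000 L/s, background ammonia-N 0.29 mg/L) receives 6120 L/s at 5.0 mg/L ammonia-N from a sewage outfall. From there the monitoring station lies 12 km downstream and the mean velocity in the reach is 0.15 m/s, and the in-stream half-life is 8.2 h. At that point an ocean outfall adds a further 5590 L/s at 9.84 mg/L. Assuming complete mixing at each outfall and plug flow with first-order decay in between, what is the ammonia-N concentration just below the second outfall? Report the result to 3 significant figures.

1.37 mg/L

After mixing, C = (33000·0.2900 + 6120·5.000) / 39120 = 40170/39120 = 1.027 mg/L; combined flow 39120 L/s.
Travel time t = 12·1000 / 0.15 = 80000 s = 22.22 h.
Half-life 8.2 h → k = ln 2 / 8.2 = 0.08453 h⁻¹ = 2.029 d⁻¹.
Decay over the reach: 1.027·exp(−kt) = 1.027·0.1528 = 0.1569 mg/L.
Second outfall: C = (39120·0.1569 + 5590·9.840)/44710 = 1.368 mg/L.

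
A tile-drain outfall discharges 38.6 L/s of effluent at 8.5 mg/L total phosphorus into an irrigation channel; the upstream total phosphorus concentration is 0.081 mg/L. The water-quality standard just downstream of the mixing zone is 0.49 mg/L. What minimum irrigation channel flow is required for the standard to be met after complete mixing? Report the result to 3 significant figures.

756 L/s

Set C_mix = 0.49: (Q·0.08100 + 38.60·8.500) / (Q + 38.60) = 0.49
→ Q = 38.60·(8.500 − 0.49)/(0.49 − 0.08100) = 756.0 L/s.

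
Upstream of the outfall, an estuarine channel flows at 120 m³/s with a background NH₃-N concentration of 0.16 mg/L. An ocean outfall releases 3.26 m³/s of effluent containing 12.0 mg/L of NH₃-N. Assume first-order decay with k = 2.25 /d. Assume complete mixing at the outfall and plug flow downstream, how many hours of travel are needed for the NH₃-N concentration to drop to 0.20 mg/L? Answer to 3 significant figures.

9.18 h

Mass balance: C = (120.0·0.1600 + 3.260·12.00) / 123.3 = 58.32/123.3 = 0.4731 mg/L.
0.4731·exp(−k·t) = 0.20 → t = ln(0.4731/0.20)/k = 33070 s = 9.185 h.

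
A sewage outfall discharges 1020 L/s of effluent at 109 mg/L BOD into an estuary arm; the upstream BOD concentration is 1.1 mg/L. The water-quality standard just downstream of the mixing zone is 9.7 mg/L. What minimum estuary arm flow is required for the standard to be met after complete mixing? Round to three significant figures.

Set C_mix = 9.7: (Q·1.100 + 1020·109.0) / (Q + 1020) = 9.7
→ Q = 1020·(109.0 − 9.7)/(9.7 − 1.100) = 11780 L/s.

11800 L/s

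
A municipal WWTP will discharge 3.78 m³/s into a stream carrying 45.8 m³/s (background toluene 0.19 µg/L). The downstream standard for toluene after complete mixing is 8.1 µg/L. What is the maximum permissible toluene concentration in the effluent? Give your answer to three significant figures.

At the limit, (Qr·Cr + Qe·Cₑ)/(Qr + Qe) = 8.1:
Cₑ = (49.58·8.1 − 45.80·0.1900) / 3.780 = 103.9 µg/L.

104 µg/L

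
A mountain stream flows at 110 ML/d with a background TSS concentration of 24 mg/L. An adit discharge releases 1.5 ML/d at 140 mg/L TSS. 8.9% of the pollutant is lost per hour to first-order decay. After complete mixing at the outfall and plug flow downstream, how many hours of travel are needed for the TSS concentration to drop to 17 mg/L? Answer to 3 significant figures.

Mass balance: C = (110.0·24.00 + 1.500·140.0) / 111.5 = 2850/111.5 = 25.56 mg/L.
8.9%/h lost → k = −ln(1 − 0.089) = 0.09321 h⁻¹.
25.56·exp(−k·t) = 17 → t = ln(25.56/17)/k = 15750 s = 4.375 h.

4.38 h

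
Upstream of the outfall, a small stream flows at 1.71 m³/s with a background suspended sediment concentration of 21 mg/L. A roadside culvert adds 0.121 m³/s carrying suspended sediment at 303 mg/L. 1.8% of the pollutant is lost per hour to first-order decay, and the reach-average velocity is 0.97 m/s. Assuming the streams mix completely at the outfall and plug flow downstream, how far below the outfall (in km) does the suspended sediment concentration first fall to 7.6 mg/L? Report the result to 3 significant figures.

After mixing, C = (1.710·21.00 + 0.1210·303.0) / 1.831 = 72.57/1.831 = 39.64 mg/L.
1.8%/h lost → k = −ln(1 − 0.018) = 0.01816 h⁻¹.
Set 39.64·exp(−k·t) = 7.6 → t = ln(39.64/7.6)/k = 327300 s = 90.93 h.
Distance = v·t = 0.97·327300 = 317500 m = 317.5 km.

318 km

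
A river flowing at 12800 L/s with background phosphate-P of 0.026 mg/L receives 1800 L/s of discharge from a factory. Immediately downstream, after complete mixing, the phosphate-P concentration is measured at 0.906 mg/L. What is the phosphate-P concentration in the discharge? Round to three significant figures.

7.16 mg/L

Mass balance: 12800·0.02600 + 1800·Cₑ = 14600·0.9060
→ Cₑ = (14600·0.9060 − 12800·0.02600) / 1800 = 7.164 mg/L.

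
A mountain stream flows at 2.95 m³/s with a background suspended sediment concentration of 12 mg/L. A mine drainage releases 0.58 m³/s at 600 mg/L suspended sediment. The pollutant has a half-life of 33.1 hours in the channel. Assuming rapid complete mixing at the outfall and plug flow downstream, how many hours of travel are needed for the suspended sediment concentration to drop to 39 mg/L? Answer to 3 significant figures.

After mixing, C = (2.950·12.00 + 0.5800·600.0) / 3.530 = 383.4/3.530 = 108.6 mg/L.
Half-life 33.1 h → k = ln 2 / 33.1 = 0.02094 h⁻¹ = 0.5026 d⁻¹.
108.6·exp(−k·t) = 39 → t = ln(108.6/39)/k = 176100 s = 48.91 h.

48.9 h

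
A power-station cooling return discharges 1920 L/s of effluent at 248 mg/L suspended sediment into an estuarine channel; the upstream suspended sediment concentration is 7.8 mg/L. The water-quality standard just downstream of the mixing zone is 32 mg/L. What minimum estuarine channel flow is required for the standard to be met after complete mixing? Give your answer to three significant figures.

Set C_mix = 32: (Q·7.800 + 1920·248.0) / (Q + 1920) = 32
→ Q = 1920·(248.0 − 32)/(32 − 7.800) = 17140 L/s.

17100 L/s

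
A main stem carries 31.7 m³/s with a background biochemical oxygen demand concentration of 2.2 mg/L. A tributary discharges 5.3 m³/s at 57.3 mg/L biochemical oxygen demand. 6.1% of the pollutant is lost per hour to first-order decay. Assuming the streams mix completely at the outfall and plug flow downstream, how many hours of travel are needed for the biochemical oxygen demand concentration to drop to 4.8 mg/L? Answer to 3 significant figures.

11.8 h

Flow-weighted average: C = (31.70·2.200 + 5.300·57.30) / 37.00 = 373.4/37.00 = 10.09 mg/L.
6.1%/h lost → k = −ln(1 − 0.061) = 0.06294 h⁻¹.
10.09·exp(−k·t) = 4.8 → t = ln(10.09/4.8)/k = 42510 s = 11.81 h.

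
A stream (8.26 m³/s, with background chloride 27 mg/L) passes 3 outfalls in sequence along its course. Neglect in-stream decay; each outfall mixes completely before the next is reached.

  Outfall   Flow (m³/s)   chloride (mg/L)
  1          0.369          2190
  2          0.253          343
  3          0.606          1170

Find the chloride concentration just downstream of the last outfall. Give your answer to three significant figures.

After outfall 1: Q = 8.260 + 0.3690 = 8.629 m³/s; C = (8.260·27.00 + 0.3690·2190)/8.629 = 119.5 mg/L.
After outfall 2: Q = 8.629 + 0.2530 = 8.882 m³/s; C = (8.629·119.5 + 0.2530·343.0)/8.882 = 125.9 mg/L.
After outfall 3: Q = 8.882 + 0.6060 = 9.488 m³/s; C = (8.882·125.9 + 0.6060·1170)/9.488 = 192.6 mg/L.

193 mg/L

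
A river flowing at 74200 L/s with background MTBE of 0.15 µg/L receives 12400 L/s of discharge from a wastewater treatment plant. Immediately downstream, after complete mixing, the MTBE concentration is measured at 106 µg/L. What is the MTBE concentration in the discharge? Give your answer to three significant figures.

739 µg/L

Mass balance: 74200·0.1500 + 12400·Cₑ = 86600·106.0
→ Cₑ = (86600·106.0 − 74200·0.1500) / 12400 = 739.4 µg/L.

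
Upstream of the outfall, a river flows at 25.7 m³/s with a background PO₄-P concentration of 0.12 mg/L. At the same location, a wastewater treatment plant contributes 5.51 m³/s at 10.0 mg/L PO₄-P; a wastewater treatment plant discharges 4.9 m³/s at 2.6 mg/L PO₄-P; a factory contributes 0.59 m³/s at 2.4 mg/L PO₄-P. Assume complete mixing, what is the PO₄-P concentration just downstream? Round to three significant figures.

Mixed concentration C = ΣQC/ΣQ = (25.70·0.1200 + 5.510·10.00 + 4.900·2.600 + 0.5900·2.400) / 36.70 = 72.34/36.70 = 1.971 mg/L.

1.97 mg/L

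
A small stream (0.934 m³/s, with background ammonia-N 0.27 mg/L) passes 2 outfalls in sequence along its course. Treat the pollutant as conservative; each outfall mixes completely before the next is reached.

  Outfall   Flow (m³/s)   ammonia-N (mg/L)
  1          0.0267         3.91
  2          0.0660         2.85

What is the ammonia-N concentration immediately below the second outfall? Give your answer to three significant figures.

0.531 mg/L

Below outfall 1: Q → 0.9607 m³/s, C = (0.9340·0.2700 + 0.02670·3.910)/0.9607 = 0.3712 mg/L.
Below outfall 2: Q → 1.027 m³/s, C = (0.9607·0.3712 + 0.06600·2.850)/1.027 = 0.5305 mg/L.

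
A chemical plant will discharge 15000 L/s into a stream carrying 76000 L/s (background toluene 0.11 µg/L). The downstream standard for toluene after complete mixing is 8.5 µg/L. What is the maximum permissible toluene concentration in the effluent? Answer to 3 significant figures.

51.0 µg/L

At the limit, (Qr·Cr + Qe·Cₑ)/(Qr + Qe) = 8.5:
Cₑ = (91000·8.5 − 76000·0.1100) / 15000 = 51.01 µg/L.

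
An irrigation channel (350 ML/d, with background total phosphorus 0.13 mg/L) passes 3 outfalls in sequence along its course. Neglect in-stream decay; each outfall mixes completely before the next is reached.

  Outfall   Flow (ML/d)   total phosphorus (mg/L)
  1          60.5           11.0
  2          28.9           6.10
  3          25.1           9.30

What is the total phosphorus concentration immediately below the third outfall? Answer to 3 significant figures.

2.41 mg/L

Outfall 1: combined Q = 410.5 ML/d; C = (350.0·0.1300 + 60.50·11.00)/410.5 = 1.732 mg/L.
Outfall 2: combined Q = 439.4 ML/d; C = (410.5·1.732 + 28.90·6.100)/439.4 = 2.019 mg/L.
Outfall 3: combined Q = 464.5 ML/d; C = (439.4·2.019 + 25.10·9.300)/464.5 = 2.413 mg/L.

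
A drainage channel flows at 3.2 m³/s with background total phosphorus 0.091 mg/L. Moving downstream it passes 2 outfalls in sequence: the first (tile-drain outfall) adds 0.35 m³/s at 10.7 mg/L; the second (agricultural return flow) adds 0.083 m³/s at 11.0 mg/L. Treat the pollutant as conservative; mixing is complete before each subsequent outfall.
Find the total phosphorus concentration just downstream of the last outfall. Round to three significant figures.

1.36 mg/L

After outfall 1: Q = 3.200 + 0.3500 = 3.550 m³/s; C = (3.200·0.09100 + 0.3500·10.70)/3.550 = 1.137 mg/L.
After outfall 2: Q = 3.550 + 0.08300 = 3.633 m³/s; C = (3.550·1.137 + 0.08300·11.00)/3.633 = 1.362 mg/L.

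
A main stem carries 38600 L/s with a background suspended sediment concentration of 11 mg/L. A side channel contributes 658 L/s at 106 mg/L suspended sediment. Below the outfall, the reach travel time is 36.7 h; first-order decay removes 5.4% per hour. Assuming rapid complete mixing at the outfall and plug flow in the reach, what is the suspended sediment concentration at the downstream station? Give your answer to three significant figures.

Mass balance: C = (38600·11.00 + 658.0·106.0) / 39260 = 494300/39260 = 12.59 mg/L.
5.4%/h lost → k = −ln(1 − 0.054) = 0.05551 h⁻¹.
After decay, C = 12.59 × e^(−kt) = 12.59 × 0.1304 = 1.642 mg/L.

1.64 mg/L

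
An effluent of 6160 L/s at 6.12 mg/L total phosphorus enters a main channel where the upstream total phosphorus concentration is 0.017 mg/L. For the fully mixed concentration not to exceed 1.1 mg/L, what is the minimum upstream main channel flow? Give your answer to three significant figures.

28600 L/s

Set C_mix = 1.1: (Q·0.01700 + 6160·6.120) / (Q + 6160) = 1.1
→ Q = 6160·(6.120 − 1.1)/(1.1 − 0.01700) = 28550 L/s.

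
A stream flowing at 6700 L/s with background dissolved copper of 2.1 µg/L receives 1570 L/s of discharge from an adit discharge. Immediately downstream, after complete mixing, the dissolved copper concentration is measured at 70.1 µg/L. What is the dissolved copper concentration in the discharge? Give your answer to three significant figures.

360 µg/L

Mass balance: 6700·2.100 + 1570·Cₑ = 8270·70.10
→ Cₑ = (8270·70.10 − 6700·2.100) / 1570 = 360.3 µg/L.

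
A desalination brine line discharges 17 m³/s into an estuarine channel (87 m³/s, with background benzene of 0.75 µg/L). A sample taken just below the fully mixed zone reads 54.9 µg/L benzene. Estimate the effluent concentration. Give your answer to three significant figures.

Mass balance: 87.00·0.7500 + 17.00·Cₑ = 104.0·54.90
→ Cₑ = (104.0·54.90 − 87.00·0.7500) / 17.00 = 332.0 µg/L.

332 µg/L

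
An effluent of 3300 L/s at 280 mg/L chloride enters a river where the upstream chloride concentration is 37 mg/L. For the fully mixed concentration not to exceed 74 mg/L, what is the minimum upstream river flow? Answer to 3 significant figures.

Set C_mix = 74: (Q·37.00 + 3300·280.0) / (Q + 3300) = 74
→ Q = 3300·(280.0 − 74)/(74 − 37.00) = 18370 L/s.

18400 L/s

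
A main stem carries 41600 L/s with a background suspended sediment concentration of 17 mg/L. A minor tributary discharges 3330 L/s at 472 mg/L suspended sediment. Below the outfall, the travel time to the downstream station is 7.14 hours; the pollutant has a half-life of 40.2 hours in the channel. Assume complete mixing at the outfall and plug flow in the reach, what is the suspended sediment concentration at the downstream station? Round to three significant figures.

44.8 mg/L

Mass balance: C = (41600·17.00 + 3330·472.0) / 44930 = 2279000/44930 = 50.72 mg/L.
Half-life 40.2 h → k = ln 2 / 40.2 = 0.01724 h⁻¹ = 0.4138 d⁻¹.
Decay over the reach: 50.72·exp(−kt) = 50.72·0.8842 = 44.85 mg/L.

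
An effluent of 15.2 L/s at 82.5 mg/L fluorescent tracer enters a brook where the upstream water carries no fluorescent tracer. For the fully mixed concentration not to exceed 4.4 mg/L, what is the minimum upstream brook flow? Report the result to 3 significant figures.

270 L/s

Set C_mix = 4.4: (Q·0 + 15.20·82.50) / (Q + 15.20) = 4.4
→ Q = 15.20·(82.50 − 4.4)/(4.4 − 0) = 269.8 L/s.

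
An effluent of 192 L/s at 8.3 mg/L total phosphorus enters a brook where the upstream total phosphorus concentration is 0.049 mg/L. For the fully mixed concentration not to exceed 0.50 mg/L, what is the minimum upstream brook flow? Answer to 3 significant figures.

Set C_mix = 0.50: (Q·0.04900 + 192.0·8.300) / (Q + 192.0) = 0.50
→ Q = 192.0·(8.300 − 0.50)/(0.50 − 0.04900) = 3321 L/s.

3320 L/s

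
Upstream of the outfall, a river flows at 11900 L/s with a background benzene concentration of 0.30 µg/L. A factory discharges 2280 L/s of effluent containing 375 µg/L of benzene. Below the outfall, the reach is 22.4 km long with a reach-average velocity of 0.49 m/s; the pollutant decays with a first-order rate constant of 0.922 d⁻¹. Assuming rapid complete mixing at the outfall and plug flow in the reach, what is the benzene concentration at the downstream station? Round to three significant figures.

37.2 µg/L

After mixing, C = (11900·0.3000 + 2280·375.0) / 14180 = 858600/14180 = 60.55 µg/L.
Travel time t = 22.4·1000 / 0.49 = 45710 s = 12.70 h.
First-order decay: C = 60.55·exp(−k·t) = 60.55·0.6140 = 37.17 µg/L.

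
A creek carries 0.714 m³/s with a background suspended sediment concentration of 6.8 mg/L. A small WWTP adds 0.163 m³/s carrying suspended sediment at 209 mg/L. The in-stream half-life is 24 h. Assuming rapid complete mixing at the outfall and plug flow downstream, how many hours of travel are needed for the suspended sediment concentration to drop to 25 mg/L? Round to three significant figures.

19.9 h

After mixing, C = (0.7140·6.800 + 0.1630·209.0) / 0.8770 = 38.92/0.8770 = 44.38 mg/L.
Half-life 24 h → k = ln 2 / 24 = 0.02888 h⁻¹ = 0.6931 d⁻¹.
44.38·exp(−k·t) = 25 → t = ln(44.38/25)/k = 71540 s = 19.87 h.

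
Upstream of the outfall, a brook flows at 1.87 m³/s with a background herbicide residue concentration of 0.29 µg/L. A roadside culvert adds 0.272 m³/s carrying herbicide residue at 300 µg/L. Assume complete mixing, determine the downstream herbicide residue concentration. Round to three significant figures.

Mass balance: C = (1.870·0.2900 + 0.2720·300.0) / 2.142 = 82.14/2.142 = 38.35 µg/L.

38.3 µg/L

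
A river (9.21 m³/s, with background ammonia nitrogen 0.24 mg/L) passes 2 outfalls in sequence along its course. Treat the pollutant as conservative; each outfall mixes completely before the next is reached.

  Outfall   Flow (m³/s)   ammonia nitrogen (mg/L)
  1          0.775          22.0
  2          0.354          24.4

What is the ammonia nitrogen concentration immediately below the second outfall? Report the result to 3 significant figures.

2.70 mg/L

After outfall 1: Q = 9.210 + 0.7750 = 9.985 m³/s; C = (9.210·0.2400 + 0.7750·22.00)/9.985 = 1.929 mg/L.
After outfall 2: Q = 9.985 + 0.3540 = 10.34 m³/s; C = (9.985·1.929 + 0.3540·24.40)/10.34 = 2.698 mg/L.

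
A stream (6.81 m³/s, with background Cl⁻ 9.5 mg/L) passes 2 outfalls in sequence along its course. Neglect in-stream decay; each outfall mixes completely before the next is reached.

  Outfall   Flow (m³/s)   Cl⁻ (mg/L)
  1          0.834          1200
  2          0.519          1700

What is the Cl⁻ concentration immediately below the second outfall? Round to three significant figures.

After outfall 1: Q = 6.810 + 0.8340 = 7.644 m³/s; C = (6.810·9.500 + 0.8340·1200)/7.644 = 139.4 mg/L.
After outfall 2: Q = 7.644 + 0.5190 = 8.163 m³/s; C = (7.644·139.4 + 0.5190·1700)/8.163 = 238.6 mg/L.

239 mg/L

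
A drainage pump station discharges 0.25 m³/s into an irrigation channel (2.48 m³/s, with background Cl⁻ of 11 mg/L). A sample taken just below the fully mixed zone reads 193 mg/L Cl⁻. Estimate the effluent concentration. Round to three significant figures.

Mass balance: 2.480·11.00 + 0.2500·Cₑ = 2.730·193.0
→ Cₑ = (2.730·193.0 − 2.480·11.00) / 0.2500 = 1998 mg/L.

2000 mg/L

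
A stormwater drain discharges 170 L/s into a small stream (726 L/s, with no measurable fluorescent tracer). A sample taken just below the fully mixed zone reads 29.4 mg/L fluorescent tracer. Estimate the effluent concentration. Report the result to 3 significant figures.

Mass balance: 726.0·0 + 170.0·Cₑ = 896.0·29.40
→ Cₑ = (896.0·29.40 − 726.0·0) / 170.0 = 155.0 mg/L.

155 mg/L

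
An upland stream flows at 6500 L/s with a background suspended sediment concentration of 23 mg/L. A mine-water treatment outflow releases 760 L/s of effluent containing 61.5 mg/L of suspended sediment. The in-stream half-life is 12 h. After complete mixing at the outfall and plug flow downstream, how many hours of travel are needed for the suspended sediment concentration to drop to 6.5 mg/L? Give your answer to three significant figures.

Conservation of mass: C = (6500·23.00 + 760.0·61.50) / 7260 = 196200/7260 = 27.03 mg/L.
Half-life 12 h → k = ln 2 / 12 = 0.05776 h⁻¹ = 1.386 d⁻¹.
27.03·exp(−k·t) = 6.5 → t = ln(27.03/6.5)/k = 88820 s = 24.67 h.

24.7 h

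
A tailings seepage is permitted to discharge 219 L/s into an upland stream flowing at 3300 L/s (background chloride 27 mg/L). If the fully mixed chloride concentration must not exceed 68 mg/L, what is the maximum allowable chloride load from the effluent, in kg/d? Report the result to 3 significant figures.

Mass balance at the limit: 3300·27.00 + 219.0·Cₑ = 3519·68 → Cₑ = 685.8 mg/L.
219.0 L/s = 0.2190 m³/s. Load = 0.2190 m³/s × 685.8 g/m³ × 86 400 s/d = 12980 kg/d.

13000 kg/d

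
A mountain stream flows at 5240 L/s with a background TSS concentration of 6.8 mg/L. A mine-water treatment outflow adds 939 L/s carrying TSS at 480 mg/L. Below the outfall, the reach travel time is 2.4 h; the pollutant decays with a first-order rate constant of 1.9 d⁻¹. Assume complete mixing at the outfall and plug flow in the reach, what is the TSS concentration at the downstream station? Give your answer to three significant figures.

65.1 mg/L

Mass balance: C = (5240·6.800 + 939.0·480.0) / 6179 = 486400/6179 = 78.71 mg/L.
First-order decay: C = 78.71·exp(−k·t) = 78.71·0.8270 = 65.09 mg/L.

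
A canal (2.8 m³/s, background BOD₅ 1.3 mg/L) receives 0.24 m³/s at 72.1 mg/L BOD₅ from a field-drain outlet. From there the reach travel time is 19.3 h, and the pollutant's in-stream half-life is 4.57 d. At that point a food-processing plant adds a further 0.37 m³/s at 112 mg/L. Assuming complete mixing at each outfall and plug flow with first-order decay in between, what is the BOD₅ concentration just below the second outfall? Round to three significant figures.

Flow-weighted average: C = (2.800·1.300 + 0.2400·72.10) / 3.040 = 20.94/3.040 = 6.889 mg/L; combined flow 3.040 m³/s.
Half-life 4.57 d → k = ln 2 / 4.57 = 0.1517 d⁻¹.
After decay, C = 6.889 × e^(−kt) = 6.889 × 0.8852 = 6.098 mg/L.
At the second outfall, C = (3.040·6.098 + 0.3700·112.0) / (3.040 + 0.3700) = 17.59 mg/L.

17.6 mg/L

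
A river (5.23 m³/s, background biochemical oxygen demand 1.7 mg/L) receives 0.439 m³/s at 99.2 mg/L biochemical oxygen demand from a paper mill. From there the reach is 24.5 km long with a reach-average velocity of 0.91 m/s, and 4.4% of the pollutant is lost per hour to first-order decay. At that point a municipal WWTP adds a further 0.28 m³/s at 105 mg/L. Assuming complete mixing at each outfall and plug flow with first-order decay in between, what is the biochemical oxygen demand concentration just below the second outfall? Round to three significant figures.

11.2 mg/L

Mixed concentration C = ΣQC/ΣQ = (5.230·1.700 + 0.4390·99.20) / 5.669 = 52.44/5.669 = 9.250 mg/L; combined flow 5.669 m³/s.
Travel time t = 24.5·1000 / 0.91 = 26920 s = 7.479 h.
4.4%/h lost → k = −ln(1 − 0.044) = 0.04500 h⁻¹.
Decay over the reach: 9.250·exp(−kt) = 9.250·0.7143 = 6.607 mg/L.
Second outfall: C = (5.669·6.607 + 0.2800·105.0)/5.949 = 11.24 mg/L.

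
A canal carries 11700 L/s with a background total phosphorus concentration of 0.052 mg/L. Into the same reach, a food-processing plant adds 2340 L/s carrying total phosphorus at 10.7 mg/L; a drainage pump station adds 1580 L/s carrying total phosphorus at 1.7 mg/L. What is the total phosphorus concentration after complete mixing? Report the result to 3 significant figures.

Conservation of mass: C = (11700·0.05200 + 2340·10.70 + 1580·1.700) / 15620 = 28330/15620 = 1.814 mg/L.

1.81 mg/L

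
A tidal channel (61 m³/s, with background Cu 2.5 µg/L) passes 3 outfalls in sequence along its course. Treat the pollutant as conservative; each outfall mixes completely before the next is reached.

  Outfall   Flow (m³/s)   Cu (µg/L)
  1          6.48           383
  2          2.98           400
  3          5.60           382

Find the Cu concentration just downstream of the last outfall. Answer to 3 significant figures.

78.4 µg/L

Outfall 1: combined Q = 67.48 m³/s; C = (61.00·2.500 + 6.480·383.0)/67.48 = 39.04 µg/L.
Outfall 2: combined Q = 70.46 m³/s; C = (67.48·39.04 + 2.980·400.0)/70.46 = 54.31 µg/L.
Outfall 3: combined Q = 76.06 m³/s; C = (70.46·54.31 + 5.600·382.0)/76.06 = 78.43 µg/L.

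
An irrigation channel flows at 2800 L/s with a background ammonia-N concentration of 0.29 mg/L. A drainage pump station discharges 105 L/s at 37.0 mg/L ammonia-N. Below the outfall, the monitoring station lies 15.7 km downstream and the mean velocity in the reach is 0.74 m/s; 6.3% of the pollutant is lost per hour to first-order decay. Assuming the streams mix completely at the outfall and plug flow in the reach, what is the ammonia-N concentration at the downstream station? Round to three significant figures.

1.10 mg/L

Mass balance: C = (2800·0.2900 + 105.0·37.00) / 2905 = 4697/2905 = 1.617 mg/L.
Travel time t = 15.7·1000 / 0.74 = 21220 s = 5.893 h.
6.3%/h lost → k = −ln(1 − 0.063) = 0.06507 h⁻¹.
First-order decay: C = 1.617·exp(−k·t) = 1.617·0.6815 = 1.102 mg/L.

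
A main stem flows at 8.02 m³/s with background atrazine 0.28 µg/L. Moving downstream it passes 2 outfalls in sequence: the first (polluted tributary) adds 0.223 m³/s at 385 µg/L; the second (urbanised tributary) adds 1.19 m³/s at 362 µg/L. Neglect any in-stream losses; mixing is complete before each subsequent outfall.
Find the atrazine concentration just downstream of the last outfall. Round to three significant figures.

After outfall 1: Q = 8.020 + 0.2230 = 8.243 m³/s; C = (8.020·0.2800 + 0.2230·385.0)/8.243 = 10.69 µg/L.
After outfall 2: Q = 8.243 + 1.190 = 9.433 m³/s; C = (8.243·10.69 + 1.190·362.0)/9.433 = 55.01 µg/L.

55.0 µg/L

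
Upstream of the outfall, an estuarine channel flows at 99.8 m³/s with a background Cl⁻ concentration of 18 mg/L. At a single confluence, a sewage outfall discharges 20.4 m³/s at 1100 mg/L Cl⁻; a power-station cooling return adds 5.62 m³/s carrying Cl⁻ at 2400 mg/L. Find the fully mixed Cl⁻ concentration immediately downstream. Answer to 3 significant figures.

Flow-weighted average: C = (99.80·18.00 + 20.40·1100 + 5.620·2400) / 125.8 = 37720/125.8 = 299.8 mg/L.

300 mg/L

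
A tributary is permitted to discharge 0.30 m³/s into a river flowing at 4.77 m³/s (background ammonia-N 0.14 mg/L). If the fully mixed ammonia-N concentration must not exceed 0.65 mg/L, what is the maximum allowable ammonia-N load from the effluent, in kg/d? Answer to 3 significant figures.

227 kg/d

Mass balance at the limit: 4.770·0.1400 + 0.3000·Cₑ = 5.070·0.65 → Cₑ = 8.759 mg/L.
Load = 0.3000 m³/s × 8.759 g/m³ × 86 400 s/d = 227.0 kg/d.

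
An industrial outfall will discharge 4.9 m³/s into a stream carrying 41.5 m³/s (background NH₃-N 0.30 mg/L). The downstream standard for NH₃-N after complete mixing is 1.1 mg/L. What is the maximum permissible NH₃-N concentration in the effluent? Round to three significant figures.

At the limit, (Qr·Cr + Qe·Cₑ)/(Qr + Qe) = 1.1:
Cₑ = (46.40·1.1 − 41.50·0.3000) / 4.900 = 7.876 mg/L.

7.88 mg/L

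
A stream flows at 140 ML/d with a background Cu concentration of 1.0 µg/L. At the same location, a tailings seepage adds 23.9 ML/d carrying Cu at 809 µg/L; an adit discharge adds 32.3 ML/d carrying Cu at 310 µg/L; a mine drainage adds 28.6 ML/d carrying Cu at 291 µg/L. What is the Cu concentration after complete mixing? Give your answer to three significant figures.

Conservation of mass: C = (140.0·1.000 + 23.90·809.0 + 32.30·310.0 + 28.60·291.0) / 224.8 = 37810/224.8 = 168.2 µg/L.

168 µg/L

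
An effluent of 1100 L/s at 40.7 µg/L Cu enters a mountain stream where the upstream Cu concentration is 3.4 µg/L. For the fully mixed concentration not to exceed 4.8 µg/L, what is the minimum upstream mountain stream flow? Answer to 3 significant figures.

28200 L/s

Set C_mix = 4.8: (Q·3.400 + 1100·40.70) / (Q + 1100) = 4.8
→ Q = 1100·(40.70 − 4.8)/(4.8 − 3.400) = 28210 L/s.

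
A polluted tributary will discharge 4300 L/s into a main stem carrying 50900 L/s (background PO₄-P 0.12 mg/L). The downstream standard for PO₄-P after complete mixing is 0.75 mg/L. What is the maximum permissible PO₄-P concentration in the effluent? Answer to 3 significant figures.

8.21 mg/L

At the limit, (Qr·Cr + Qe·Cₑ)/(Qr + Qe) = 0.75:
Cₑ = (55200·0.75 − 50900·0.1200) / 4300 = 8.207 mg/L.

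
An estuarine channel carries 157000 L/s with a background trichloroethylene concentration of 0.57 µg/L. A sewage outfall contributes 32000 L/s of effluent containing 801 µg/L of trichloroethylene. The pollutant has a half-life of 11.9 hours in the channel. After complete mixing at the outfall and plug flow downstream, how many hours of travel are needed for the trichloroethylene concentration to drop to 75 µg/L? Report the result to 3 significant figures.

Mixed concentration C = ΣQC/ΣQ = (157000·0.5700 + 32000·801.0) / 189000 = 25720000/189000 = 136.1 µg/L.
Half-life 11.9 h → k = ln 2 / 11.9 = 0.05825 h⁻¹ = 1.398 d⁻¹.
136.1·exp(−k·t) = 75 → t = ln(136.1/75)/k = 36830 s = 10.23 h.

10.2 h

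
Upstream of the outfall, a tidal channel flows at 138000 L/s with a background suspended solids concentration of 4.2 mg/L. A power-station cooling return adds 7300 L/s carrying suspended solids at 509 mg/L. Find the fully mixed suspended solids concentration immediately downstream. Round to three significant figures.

29.6 mg/L

Conservation of mass: C = (138000·4.200 + 7300·509.0) / 145300 = 4295000/145300 = 29.56 mg/L.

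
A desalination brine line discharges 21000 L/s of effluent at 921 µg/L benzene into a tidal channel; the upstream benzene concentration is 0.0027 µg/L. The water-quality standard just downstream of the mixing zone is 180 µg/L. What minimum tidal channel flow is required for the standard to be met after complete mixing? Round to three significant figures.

Set C_mix = 180: (Q·0.002700 + 21000·921.0) / (Q + 21000) = 180
→ Q = 21000·(921.0 − 180)/(180 − 0.002700) = 86450 L/s.

86500 L/s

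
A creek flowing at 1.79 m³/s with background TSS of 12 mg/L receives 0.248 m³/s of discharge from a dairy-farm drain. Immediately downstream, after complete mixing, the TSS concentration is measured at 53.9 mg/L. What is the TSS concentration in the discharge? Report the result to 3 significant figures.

Mass balance: 1.790·12.00 + 0.2480·Cₑ = 2.038·53.90
→ Cₑ = (2.038·53.90 − 1.790·12.00) / 0.2480 = 356.3 mg/L.

356 mg/L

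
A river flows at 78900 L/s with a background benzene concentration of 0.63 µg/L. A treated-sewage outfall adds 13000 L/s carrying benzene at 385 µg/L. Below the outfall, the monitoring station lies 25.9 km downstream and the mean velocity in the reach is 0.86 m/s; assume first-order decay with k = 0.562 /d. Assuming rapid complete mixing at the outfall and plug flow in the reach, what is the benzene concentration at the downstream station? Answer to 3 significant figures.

45.2 µg/L

After mixing, C = (78900·0.6300 + 13000·385.0) / 91900 = 5055000/91900 = 55.00 µg/L.
Travel time t = 25.9·1000 / 0.86 = 30120 s = 8.366 h.
Decay over the reach: 55.00·exp(−kt) = 55.00·0.8221 = 45.22 µg/L.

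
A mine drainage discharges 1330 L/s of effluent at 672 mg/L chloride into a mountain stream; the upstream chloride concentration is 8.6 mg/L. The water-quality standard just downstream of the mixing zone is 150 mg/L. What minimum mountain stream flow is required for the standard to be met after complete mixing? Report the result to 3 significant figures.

Set C_mix = 150: (Q·8.600 + 1330·672.0) / (Q + 1330) = 150
→ Q = 1330·(672.0 − 150)/(150 − 8.600) = 4910 L/s.

4910 L/s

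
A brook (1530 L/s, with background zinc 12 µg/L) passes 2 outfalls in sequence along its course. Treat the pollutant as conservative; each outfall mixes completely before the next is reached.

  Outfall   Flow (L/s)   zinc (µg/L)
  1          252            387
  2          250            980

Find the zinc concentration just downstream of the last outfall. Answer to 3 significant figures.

After outfall 1: Q = 1530 + 252.0 = 1782 L/s; C = (1530·12.00 + 252.0·387.0)/1782 = 65.03 µg/L.
After outfall 2: Q = 1782 + 250.0 = 2032 L/s; C = (1782·65.03 + 250.0·980.0)/2032 = 177.6 µg/L.

178 µg/L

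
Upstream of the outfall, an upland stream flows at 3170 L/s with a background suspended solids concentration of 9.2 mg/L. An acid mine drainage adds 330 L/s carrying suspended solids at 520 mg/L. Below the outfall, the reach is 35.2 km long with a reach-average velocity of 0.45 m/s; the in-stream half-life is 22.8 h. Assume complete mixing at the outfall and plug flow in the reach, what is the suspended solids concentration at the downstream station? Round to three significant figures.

Conservation of mass: C = (3170·9.200 + 330.0·520.0) / 3500 = 200800/3500 = 57.36 mg/L.
Travel time t = 35.2·1000 / 0.45 = 78220 s = 21.73 h.
Half-life 22.8 h → k = ln 2 / 22.8 = 0.03040 h⁻¹ = 0.7296 d⁻¹.
First-order decay: C = 57.36·exp(−k·t) = 57.36·0.5166 = 29.63 mg/L.

29.6 mg/L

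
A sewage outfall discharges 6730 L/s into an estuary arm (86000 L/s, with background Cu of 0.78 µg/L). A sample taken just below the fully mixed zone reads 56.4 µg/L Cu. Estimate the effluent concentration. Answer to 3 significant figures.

Mass balance: 86000·0.7800 + 6730·Cₑ = 92730·56.40
→ Cₑ = (92730·56.40 − 86000·0.7800) / 6730 = 767.1 µg/L.

767 µg/L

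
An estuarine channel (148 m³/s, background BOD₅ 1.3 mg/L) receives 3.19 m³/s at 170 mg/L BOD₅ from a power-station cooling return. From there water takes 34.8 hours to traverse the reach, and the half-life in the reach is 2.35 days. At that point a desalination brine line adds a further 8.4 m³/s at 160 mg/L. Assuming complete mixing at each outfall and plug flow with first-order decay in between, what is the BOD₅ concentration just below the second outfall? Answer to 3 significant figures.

11.4 mg/L

Flow-weighted average: C = (148.0·1.300 + 3.190·170.0) / 151.2 = 734.7/151.2 = 4.859 mg/L; combined flow 151.2 m³/s.
Half-life 2.35 d → k = ln 2 / 2.35 = 0.2950 d⁻¹.
First-order decay: C = 4.859·exp(−k·t) = 4.859·0.6520 = 3.168 mg/L.
Second outfall: C = (151.2·3.168 + 8.400·160.0)/159.6 = 11.42 mg/L.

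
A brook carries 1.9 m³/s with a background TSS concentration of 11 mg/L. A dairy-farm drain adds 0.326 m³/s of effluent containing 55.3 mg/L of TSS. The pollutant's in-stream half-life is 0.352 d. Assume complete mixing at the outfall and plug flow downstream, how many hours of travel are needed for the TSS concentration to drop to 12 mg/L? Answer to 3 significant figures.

4.59 h

Mass balance: C = (1.900·11.00 + 0.3260·55.30) / 2.226 = 38.93/2.226 = 17.49 mg/L.
Half-life 0.352 d → k = ln 2 / 0.352 = 1.969 d⁻¹.
17.49·exp(−k·t) = 12 → t = ln(17.49/12)/k = 16520 s = 4.590 h.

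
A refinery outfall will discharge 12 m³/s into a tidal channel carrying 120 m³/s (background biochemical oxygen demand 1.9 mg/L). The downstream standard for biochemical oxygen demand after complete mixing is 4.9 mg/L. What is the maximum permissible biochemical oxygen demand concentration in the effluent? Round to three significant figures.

34.9 mg/L

At the limit, (Qr·Cr + Qe·Cₑ)/(Qr + Qe) = 4.9:
Cₑ = (132.0·4.9 − 120.0·1.900) / 12.00 = 34.90 mg/L.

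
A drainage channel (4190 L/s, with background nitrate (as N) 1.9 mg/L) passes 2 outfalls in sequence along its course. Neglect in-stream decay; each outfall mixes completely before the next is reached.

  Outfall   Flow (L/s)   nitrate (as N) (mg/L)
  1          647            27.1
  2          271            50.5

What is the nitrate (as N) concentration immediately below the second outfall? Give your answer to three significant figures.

7.67 mg/L

Outfall 1: combined Q = 4837 L/s; C = (4190·1.900 + 647.0·27.10)/4837 = 5.271 mg/L.
Outfall 2: combined Q = 5108 L/s; C = (4837·5.271 + 271.0·50.50)/5108 = 7.670 mg/L.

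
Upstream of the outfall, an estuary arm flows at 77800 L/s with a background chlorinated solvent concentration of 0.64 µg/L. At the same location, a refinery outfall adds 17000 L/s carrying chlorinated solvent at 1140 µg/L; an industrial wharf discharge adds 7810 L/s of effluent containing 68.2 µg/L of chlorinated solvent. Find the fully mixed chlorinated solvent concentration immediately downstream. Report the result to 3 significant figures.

195 µg/L

Mixed concentration C = ΣQC/ΣQ = (77800·0.6400 + 17000·1140 + 7810·68.20) / 102600 = 19960000/102600 = 194.5 µg/L.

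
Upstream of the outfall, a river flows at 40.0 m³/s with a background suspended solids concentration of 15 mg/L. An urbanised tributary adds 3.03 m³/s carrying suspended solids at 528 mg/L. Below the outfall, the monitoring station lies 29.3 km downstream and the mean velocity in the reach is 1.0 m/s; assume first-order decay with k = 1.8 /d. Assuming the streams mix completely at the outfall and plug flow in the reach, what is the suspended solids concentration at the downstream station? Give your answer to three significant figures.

27.8 mg/L

Mixed concentration C = ΣQC/ΣQ = (40.00·15.00 + 3.030·528.0) / 43.03 = 2200/43.03 = 51.12 mg/L.
Travel time t = 29.3·1000 / 1.0 = 29300 s = 8.139 h.
Decay over the reach: 51.12·exp(−kt) = 51.12·0.5431 = 27.77 mg/L.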